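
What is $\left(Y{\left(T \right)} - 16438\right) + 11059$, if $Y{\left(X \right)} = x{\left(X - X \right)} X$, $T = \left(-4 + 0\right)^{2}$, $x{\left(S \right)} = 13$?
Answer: $-5171$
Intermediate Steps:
$T = 16$ ($T = \left(-4\right)^{2} = 16$)
$Y{\left(X \right)} = 13 X$
$\left(Y{\left(T \right)} - 16438\right) + 11059 = \left(13 \cdot 16 - 16438\right) + 11059 = \left(208 - 16438\right) + 11059 = -16230 + 11059 = -5171$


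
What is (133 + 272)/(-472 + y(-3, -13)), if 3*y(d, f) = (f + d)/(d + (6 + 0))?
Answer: -3645/4264 ≈ -0.85483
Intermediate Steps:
y(d, f) = (d + f)/(3*(6 + d)) (y(d, f) = ((f + d)/(d + (6 + 0)))/3 = ((d + f)/(d + 6))/3 = ((d + f)/(6 + d))/3 = (d + f)/(3*(6 + d)))
(133 + 272)/(-472 + y(-3, -13)) = (133 + 272)/(-472 + (-3 - 13)/(3*(6 - 3))) = 405/(-472 + (⅓)*(-16)/3) = 405/(-472 + (⅓)*(⅓)*(-16)) = 405/(-472 - 16/9) = 405/(-4264/9) = 405*(-9/4264) = -3645/4264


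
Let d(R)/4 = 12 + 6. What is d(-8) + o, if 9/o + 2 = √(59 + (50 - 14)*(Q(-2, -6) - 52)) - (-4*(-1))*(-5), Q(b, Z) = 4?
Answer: 143658/1993 - 9*I*√1669/1993 ≈ 72.081 - 0.18449*I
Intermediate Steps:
d(R) = 72 (d(R) = 4*(12 + 6) = 4*18 = 72)
o = 9/(18 + I*√1669) (o = 9/(-2 + (√(59 + (50 - 14)*(4 - 52)) - (-4*(-1))*(-5))) = 9/(-2 + (√(59 + 36*(-48)) - 4*(-5))) = 9/(-2 + (√(59 - 1728) - 1*(-20))) = 9/(-2 + (√(-1669) + 20)) = 9/(-2 + (I*√1669 + 20)) = 9/(-2 + (20 + I*√1669)) = 9/(18 + I*√1669) ≈ 0.081285 - 0.18449*I)
d(-8) + o = 72 + (162/1993 - 9*I*√1669/1993) = 143658/1993 - 9*I*√1669/1993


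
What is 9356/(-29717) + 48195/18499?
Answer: 1259134171/549734783 ≈ 2.2904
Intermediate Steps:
9356/(-29717) + 48195/18499 = 9356*(-1/29717) + 48195*(1/18499) = -9356/29717 + 48195/18499 = 1259134171/549734783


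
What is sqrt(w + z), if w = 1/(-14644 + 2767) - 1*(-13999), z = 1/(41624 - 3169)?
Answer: sqrt(2920223933731575178545)/456730035 ≈ 118.32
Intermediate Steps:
z = 1/38455 ≈ 2.6004e-5
w = 166266122/11877 (w = 1/(-11877) + 13999 = -1/11877 + 13999 = 166266122/11877 ≈ 13999.)
sqrt(w + z) = sqrt(166266122/11877 + 1/38455) = sqrt(6393763733387/456730035) = sqrt(2920223933731575178545)/456730035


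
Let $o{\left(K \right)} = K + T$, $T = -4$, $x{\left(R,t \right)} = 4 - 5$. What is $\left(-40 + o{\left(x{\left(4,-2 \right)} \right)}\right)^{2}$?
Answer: $2025$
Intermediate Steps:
$x{\left(R,t \right)} = -1$ ($x{\left(R,t \right)} = 4 - 5 = -1$)
$o{\left(K \right)} = -4 + K$ ($o{\left(K \right)} = K - 4 = -4 + K$)
$\left(-40 + o{\left(x{\left(4,-2 \right)} \right)}\right)^{2} = \left(-40 - 5\right)^{2} = \left(-45\right)^{2} = 2025$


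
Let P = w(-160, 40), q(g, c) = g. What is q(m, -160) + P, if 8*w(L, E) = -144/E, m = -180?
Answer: -3609/20 ≈ -180.45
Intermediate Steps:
w(L, E) = -18/E (w(L, E) = (-144/E)/8 = -18/E)
P = -9/20 (P = -18/40 = -18*1/40 = -9/20 ≈ -0.45000)
q(m, -160) + P = -180 - 9/20 = -3609/20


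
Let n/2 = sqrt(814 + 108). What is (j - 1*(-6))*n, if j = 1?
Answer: 14*sqrt(922) ≈ 425.10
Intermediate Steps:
n = 2*sqrt(922) (n = 2*sqrt(814 + 108) = 2*sqrt(922) ≈ 60.729)
(j - 1*(-6))*n = (1 - 1*(-6))*(2*sqrt(922)) = (1 + 6)*(2*sqrt(922)) = 7*(2*sqrt(922)) = 14*sqrt(922)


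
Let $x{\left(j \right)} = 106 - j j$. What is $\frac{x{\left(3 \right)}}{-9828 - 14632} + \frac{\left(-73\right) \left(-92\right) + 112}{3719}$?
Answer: $\frac{166652137}{90966740} \approx 1.832$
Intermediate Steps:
$x{\left(j \right)} = 106 - j^{2}$
$\frac{x{\left(3 \right)}}{-9828 - 14632} + \frac{\left(-73\right) \left(-92\right) + 112}{3719} = \frac{106 - 3^{2}}{-9828 - 14632} + \frac{\left(-73\right) \left(-92\right) + 112}{3719} = \frac{106 - 9}{-9828 - 14632} + \left(6716 + 112\right) \frac{1}{3719} = \frac{106 - 9}{-24460} + 6828 \cdot \frac{1}{3719} = 97 \left(- \frac{1}{24460}\right) + \frac{6828}{3719} = - \frac{97}{24460} + \frac{6828}{3719} = \frac{166652137}{90966740}$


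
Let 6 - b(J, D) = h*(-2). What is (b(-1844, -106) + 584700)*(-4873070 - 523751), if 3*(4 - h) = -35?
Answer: -9467168160052/3 ≈ -3.1557e+12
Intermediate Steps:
h = 47/3 (h = 4 - ⅓*(-35) = 4 + 35/3 = 47/3 ≈ 15.667)
b(J, D) = 112/3 (b(J, D) = 6 - 47*(-2)/3 = 6 - 1*(-94/3) = 6 + 94/3 = 112/3)
(b(-1844, -106) + 584700)*(-4873070 - 523751) = (112/3 + 584700)*(-4873070 - 523751) = (1754212/3)*(-5396821) = -9467168160052/3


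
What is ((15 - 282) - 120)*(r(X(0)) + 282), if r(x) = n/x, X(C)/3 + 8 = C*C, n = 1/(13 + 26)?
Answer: -11349893/104 ≈ -1.0913e+5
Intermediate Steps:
n = 1/39 ≈ 0.025641
X(C) = -24 + 3*C² (X(C) = -24 + 3*(C*C) = -24 + 3*C²)
r(x) = 1/(39*x)
((15 - 282) - 120)*(r(X(0)) + 282) = ((15 - 282) - 120)*(1/(39*(-24 + 3*0²)) + 282) = (-267 - 120)*(1/(39*(-24 + 3*0)) + 282) = -387*(1/(39*(-24 + 0)) + 282) = -387*((1/39)/(-24) + 282) = -387*((1/39)*(-1/24) + 282) = -387*(-1/936 + 282) = -387*263951/936 = -11349893/104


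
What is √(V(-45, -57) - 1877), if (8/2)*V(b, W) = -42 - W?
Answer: I*√7493/2 ≈ 43.281*I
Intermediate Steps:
V(b, W) = -21/2 - W/4 (V(b, W) = (-42 - W)/4 = -21/2 - W/4)
√(V(-45, -57) - 1877) = √((-21/2 - ¼*(-57)) - 1877) = √((-21/2 + 57/4) - 1877) = √(15/4 - 1877) = √(-7493/4) = I*√7493/2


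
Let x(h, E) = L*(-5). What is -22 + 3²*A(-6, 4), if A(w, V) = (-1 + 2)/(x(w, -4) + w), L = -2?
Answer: -79/4 ≈ -19.750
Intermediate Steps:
x(h, E) = 10 (x(h, E) = -2*(-5) = 10)
A(w, V) = 1/(10 + w) (A(w, V) = (-1 + 2)/(10 + w) = 1/(10 + w))
-22 + 3²*A(-6, 4) = -22 + 3²/(10 - 6) = -22 + 9/4 = -79/4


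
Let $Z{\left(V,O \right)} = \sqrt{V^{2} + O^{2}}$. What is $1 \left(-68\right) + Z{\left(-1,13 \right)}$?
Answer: $-68 + \sqrt{170} \approx -54.962$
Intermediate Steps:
$Z{\left(V,O \right)} = \sqrt{O^{2} + V^{2}}$
$1 \left(-68\right) + Z{\left(-1,13 \right)} = 1 \left(-68\right) + \sqrt{13^{2} + \left(-1\right)^{2}} = -68 + \sqrt{169 + 1} = -68 + \sqrt{170}$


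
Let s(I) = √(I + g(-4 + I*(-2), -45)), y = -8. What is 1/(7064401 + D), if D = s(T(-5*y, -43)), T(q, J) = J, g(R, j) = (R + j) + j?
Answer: 415553/2935633028756 - I*√51/49905761488852 ≈ 1.4155e-7 - 1.431e-13*I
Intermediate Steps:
g(R, j) = R + 2*j
s(I) = √(-94 - I) (s(I) = √(I + ((-4 + I*(-2)) + 2*(-45))) = √(I + ((-4 - 2*I) - 90)) = √(I + (-94 - 2*I)) = √(-94 - I))
D = I*√51 (D = √(-94 - 1*(-43)) = √(-94 + 43) = √(-51) = I*√51 ≈ 7.1414*I)
1/(7064401 + D) = 1/(7064401 + I*√51)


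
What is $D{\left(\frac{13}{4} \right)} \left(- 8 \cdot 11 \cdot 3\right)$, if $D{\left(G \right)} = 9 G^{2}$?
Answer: $- \frac{50193}{2} \approx -25097.0$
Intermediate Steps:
$D{\left(\frac{13}{4} \right)} \left(- 8 \cdot 11 \cdot 3\right) = 9 \left(\frac{13}{4}\right)^{2} \left(- 8 \cdot 11 \cdot 3\right) = 9 \left(13 \cdot \frac{1}{4}\right)^{2} \left(\left(-8\right) 33\right) = 9 \left(\frac{13}{4}\right)^{2} \left(-264\right) = 9 \cdot \frac{169}{16} \left(-264\right) = \frac{1521}{16} \left(-264\right) = - \frac{50193}{2}$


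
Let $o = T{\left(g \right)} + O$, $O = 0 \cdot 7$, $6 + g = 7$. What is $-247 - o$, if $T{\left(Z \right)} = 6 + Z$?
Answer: $-254$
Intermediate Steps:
$g = 1$ ($g = -6 + 7 = 1$)
$O = 0$
$o = 7$ ($o = \left(6 + 1\right) + 0 = 7 + 0 = 7$)
$-247 - o = -247 - 7 = -254$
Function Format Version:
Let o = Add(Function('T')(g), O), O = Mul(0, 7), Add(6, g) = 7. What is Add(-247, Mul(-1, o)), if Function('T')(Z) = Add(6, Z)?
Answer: -254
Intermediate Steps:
g = 1 (g = Add(-6, 7) = 1)
O = 0
o = 7 (o = Add(Add(6, 1), 0) = Add(7, 0) = 7)
Add(-247, Mul(-1, o)) = Add(-247, Mul(-1, 7)) = Add(-247, -7) = -254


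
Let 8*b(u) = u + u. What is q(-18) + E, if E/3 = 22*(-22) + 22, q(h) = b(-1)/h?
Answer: -99791/72 ≈ -1386.0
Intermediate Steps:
b(u) = u/4 (b(u) = (u + u)/8 = (2*u)/8 = u/4)
q(h) = -1/(4*h) (q(h) = ((¼)*(-1))/h = -1/(4*h))
E = -1386 (E = 3*(22*(-22) + 22) = 3*(-484 + 22) = 3*(-462) = -1386)
q(-18) + E = -¼/(-18) - 1386 = -¼*(-1/18) - 1386 = 1/72 - 1386 = -99791/72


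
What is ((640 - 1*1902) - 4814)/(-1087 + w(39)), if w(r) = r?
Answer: 1519/262 ≈ 5.7977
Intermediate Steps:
((640 - 1*1902) - 4814)/(-1087 + w(39)) = ((640 - 1*1902) - 4814)/(-1087 + 39) = ((640 - 1902) - 4814)/(-1048) = (-1262 - 4814)*(-1/1048) = -6076*(-1/1048) = 1519/262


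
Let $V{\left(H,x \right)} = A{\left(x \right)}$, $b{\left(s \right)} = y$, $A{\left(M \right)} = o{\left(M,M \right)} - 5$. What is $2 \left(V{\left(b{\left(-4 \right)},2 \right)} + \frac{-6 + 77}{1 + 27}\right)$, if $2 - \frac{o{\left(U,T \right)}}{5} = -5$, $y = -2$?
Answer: $\frac{911}{14} \approx 65.071$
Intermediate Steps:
$o{\left(U,T \right)} = 35$ ($o{\left(U,T \right)} = 10 - -25 = 10 + 25 = 35$)
$A{\left(M \right)} = 30$ ($A{\left(M \right)} = 35 - 5 = 30$)
$b{\left(s \right)} = -2$
$V{\left(H,x \right)} = 30$
$2 \left(V{\left(b{\left(-4 \right)},2 \right)} + \frac{-6 + 77}{1 + 27}\right) = 2 \left(30 + \frac{-6 + 77}{1 + 27}\right) = 2 \left(30 + \frac{71}{28}\right) = 2 \cdot \frac{911}{28} = \frac{911}{14}$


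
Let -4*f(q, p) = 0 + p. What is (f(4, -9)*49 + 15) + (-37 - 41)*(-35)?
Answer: 11421/4 ≈ 2855.3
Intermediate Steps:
f(q, p) = -p/4 (f(q, p) = -(0 + p)/4 = -p/4)
(f(4, -9)*49 + 15) + (-37 - 41)*(-35) = (-1/4*(-9)*49 + 15) + (-37 - 41)*(-35) = ((9/4)*49 + 15) - 78*(-35) = (441/4 + 15) + 2730 = 501/4 + 2730 = 11421/4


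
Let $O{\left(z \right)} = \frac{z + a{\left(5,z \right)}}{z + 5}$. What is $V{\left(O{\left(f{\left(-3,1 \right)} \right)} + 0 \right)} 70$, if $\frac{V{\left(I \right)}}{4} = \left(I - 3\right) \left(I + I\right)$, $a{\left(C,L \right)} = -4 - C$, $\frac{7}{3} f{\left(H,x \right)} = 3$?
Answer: $\frac{351540}{121} \approx 2905.3$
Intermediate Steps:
$f{\left(H,x \right)} = \frac{9}{7}$ ($f{\left(H,x \right)} = \frac{3}{7} \cdot 3 = \frac{9}{7}$)
$O{\left(z \right)} = \frac{-9 + z}{5 + z}$ ($O{\left(z \right)} = \frac{z - 9}{z + 5} = \frac{z - 9}{5 + z} = \frac{-9 + z}{5 + z}$)
$V{\left(I \right)} = 8 I \left(-3 + I\right)$ ($V{\left(I \right)} = 4 \left(I - 3\right) \left(I + I\right) = 4 \left(-3 + I\right) 2 I = 4 \cdot 2 I \left(-3 + I\right) = 8 I \left(-3 + I\right)$)
$V{\left(O{\left(f{\left(-3,1 \right)} \right)} + 0 \right)} 70 = 8 \left(\frac{-9 + \frac{9}{7}}{5 + \frac{9}{7}} + 0\right) \left(-3 + \left(\frac{-9 + \frac{9}{7}}{5 + \frac{9}{7}} + 0\right)\right) 70 = 8 \left(\frac{1}{\frac{44}{7}} \left(- \frac{54}{7}\right) + 0\right) \left(-3 + \left(\frac{1}{\frac{44}{7}} \left(- \frac{54}{7}\right) + 0\right)\right) 70 = 8 \left(\frac{7}{44} \left(- \frac{54}{7}\right) + 0\right) \left(-3 + \left(\frac{7}{44} \left(- \frac{54}{7}\right) + 0\right)\right) 70 = 8 \left(- \frac{27}{22} + 0\right) \left(-3 + \left(- \frac{27}{22} + 0\right)\right) 70 = 8 \left(- \frac{27}{22}\right) \left(-3 - \frac{27}{22}\right) 70 = 8 \left(- \frac{27}{22}\right) \left(- \frac{93}{22}\right) 70 = \frac{5022}{121} \cdot 70 = \frac{351540}{121}$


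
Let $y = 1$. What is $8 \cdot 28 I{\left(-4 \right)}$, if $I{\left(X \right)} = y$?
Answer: $224$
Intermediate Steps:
$I{\left(X \right)} = 1$
$8 \cdot 28 I{\left(-4 \right)} = 8 \cdot 28 \cdot 1 = 224 \cdot 1 = 224$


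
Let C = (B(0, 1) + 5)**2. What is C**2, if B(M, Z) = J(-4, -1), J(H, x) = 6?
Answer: 14641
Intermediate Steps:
B(M, Z) = 6
C = 121 (C = (6 + 5)**2 = 11**2 = 121)
C**2 = 121**2 = 14641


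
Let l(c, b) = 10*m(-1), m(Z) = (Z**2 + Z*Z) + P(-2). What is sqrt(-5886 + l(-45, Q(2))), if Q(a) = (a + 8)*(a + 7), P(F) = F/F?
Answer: 4*I*sqrt(366) ≈ 76.525*I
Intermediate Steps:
P(F) = 1
Q(a) = (7 + a)*(8 + a) (Q(a) = (8 + a)*(7 + a) = (7 + a)*(8 + a))
m(Z) = 1 + 2*Z**2 (m(Z) = (Z**2 + Z*Z) + 1 = (Z**2 + Z**2) + 1 = 2*Z**2 + 1 = 1 + 2*Z**2)
l(c, b) = 30 (l(c, b) = 10*(1 + 2*(-1)**2) = 10*(1 + 2*1) = 10*(1 + 2) = 10*3 = 30)
sqrt(-5886 + l(-45, Q(2))) = sqrt(-5886 + 30) = sqrt(-5856) = 4*I*sqrt(366)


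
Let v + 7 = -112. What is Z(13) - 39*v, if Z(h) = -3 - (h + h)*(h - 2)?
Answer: 4352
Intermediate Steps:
v = -119 (v = -7 - 112 = -119)
Z(h) = -3 - 2*h*(-2 + h)
Z(13) - 39*v = (-3 - 2*13**2 + 4*13) - 39*(-119) = (-3 - 2*169 + 52) + 4641 = (-3 - 338 + 52) + 4641 = -289 + 4641 = 4352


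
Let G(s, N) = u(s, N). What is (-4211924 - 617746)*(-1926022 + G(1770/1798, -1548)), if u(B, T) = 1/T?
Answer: 799976358123955/86 ≈ 9.3020e+12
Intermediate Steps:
G(s, N) = 1/N
(-4211924 - 617746)*(-1926022 + G(1770/1798, -1548)) = (-4211924 - 617746)*(-1926022 + 1/(-1548)) = -4829670*(-1926022 - 1/1548) = -4829670*(-2981482057/1548) = 799976358123955/86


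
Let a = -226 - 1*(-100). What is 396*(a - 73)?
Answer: -78804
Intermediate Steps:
a = -126 (a = -226 + 100 = -126)
396*(a - 73) = 396*(-126 - 73) = 396*(-199) = -78804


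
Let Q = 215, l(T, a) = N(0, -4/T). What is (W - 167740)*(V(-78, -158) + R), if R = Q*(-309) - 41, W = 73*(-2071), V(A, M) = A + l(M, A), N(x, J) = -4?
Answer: 21226877034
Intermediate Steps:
l(T, a) = -4
V(A, M) = -4 + A (V(A, M) = A - 4 = -4 + A)
W = -151183
R = -66476 (R = 215*(-309) - 41 = -66435 - 41 = -66476)
(W - 167740)*(V(-78, -158) + R) = (-151183 - 167740)*((-4 - 78) - 66476) = -318923*(-82 - 66476) = -318923*(-66558) = 21226877034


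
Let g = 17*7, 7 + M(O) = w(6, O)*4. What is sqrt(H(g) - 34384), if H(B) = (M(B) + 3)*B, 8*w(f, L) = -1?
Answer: I*sqrt(139678)/2 ≈ 186.87*I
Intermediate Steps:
w(f, L) = -1/8 (w(f, L) = (1/8)*(-1) = -1/8)
M(O) = -15/2 (M(O) = -7 - 1/8*4 = -7 - 1/2 = -15/2)
g = 119
H(B) = -9*B/2 (H(B) = (-15/2 + 3)*B = -9*B/2)
sqrt(H(g) - 34384) = sqrt(-9/2*119 - 34384) = sqrt(-1071/2 - 34384) = sqrt(-69839/2) = I*sqrt(139678)/2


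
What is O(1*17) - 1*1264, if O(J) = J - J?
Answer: -1264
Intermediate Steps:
O(J) = 0
O(1*17) - 1*1264 = 0 - 1*1264 = 0 - 1264 = -1264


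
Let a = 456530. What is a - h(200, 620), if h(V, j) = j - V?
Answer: 456110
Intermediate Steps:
a - h(200, 620) = 456530 - (620 - 1*200) = 456530 - (620 - 200) = 456530 - 1*420 = 456530 - 420 = 456110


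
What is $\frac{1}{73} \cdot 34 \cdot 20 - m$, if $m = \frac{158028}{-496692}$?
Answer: $\frac{398729}{41391} \approx 9.6332$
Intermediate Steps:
$m = - \frac{13169}{41391}$ ($m = 158028 \left(- \frac{1}{496692}\right) = - \frac{13169}{41391} \approx -0.31816$)
$\frac{1}{73} \cdot 34 \cdot 20 - m = \frac{1}{73} \cdot 34 \cdot 20 - - \frac{13169}{41391} = \frac{1}{73} \cdot 34 \cdot 20 + \frac{13169}{41391} = \frac{34}{73} \cdot 20 + \frac{13169}{41391} = \frac{680}{73} + \frac{13169}{41391} = \frac{398729}{41391}$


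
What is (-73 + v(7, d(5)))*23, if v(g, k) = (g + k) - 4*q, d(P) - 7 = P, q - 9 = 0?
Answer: -2070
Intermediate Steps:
q = 9 (q = 9 + 0 = 9)
d(P) = 7 + P
v(g, k) = -36 + g + k (v(g, k) = (g + k) - 4*9 = (g + k) - 36 = -36 + g + k)
(-73 + v(7, d(5)))*23 = (-73 + (-36 + 7 + (7 + 5)))*23 = (-73 + (-36 + 7 + 12))*23 = (-73 - 17)*23 = -90*23 = -2070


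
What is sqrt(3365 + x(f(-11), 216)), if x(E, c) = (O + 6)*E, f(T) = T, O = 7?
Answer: 3*sqrt(358) ≈ 56.763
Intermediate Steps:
x(E, c) = 13*E (x(E, c) = (7 + 6)*E = 13*E)
sqrt(3365 + x(f(-11), 216)) = sqrt(3365 + 13*(-11)) = sqrt(3365 - 143) = sqrt(3222) = 3*sqrt(358)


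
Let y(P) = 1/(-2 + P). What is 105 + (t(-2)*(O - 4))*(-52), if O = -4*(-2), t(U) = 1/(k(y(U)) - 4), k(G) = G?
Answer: 2617/17 ≈ 153.94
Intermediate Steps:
t(U) = 1/(-4 + 1/(-2 + U)) (t(U) = 1/(1/(-2 + U) - 4) = 1/(-4 + 1/(-2 + U)))
O = 8
105 + (t(-2)*(O - 4))*(-52) = 105 + (((2 - 1*(-2))/(-9 + 4*(-2)))*(8 - 4))*(-52) = 105 + (((2 + 2)/(-9 - 8))*4)*(-52) = 105 + ((4/(-17))*4)*(-52) = 105 + (-1/17*4*4)*(-52) = 105 - 4/17*4*(-52) = 105 - 16/17*(-52) = 105 + 832/17 = 2617/17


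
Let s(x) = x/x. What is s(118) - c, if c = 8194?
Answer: -8193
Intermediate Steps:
s(x) = 1
s(118) - c = 1 - 1*8194 = 1 - 8194 = -8193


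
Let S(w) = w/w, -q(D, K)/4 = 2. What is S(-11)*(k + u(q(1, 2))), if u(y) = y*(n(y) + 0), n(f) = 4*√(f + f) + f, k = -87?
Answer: -23 - 128*I ≈ -23.0 - 128.0*I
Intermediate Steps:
n(f) = f + 4*√2*√f (n(f) = 4*√(2*f) + f = 4*(√2*√f) + f = 4*√2*√f + f = f + 4*√2*√f)
q(D, K) = -8 (q(D, K) = -4*2 = -8)
u(y) = y*(y + 4*√2*√y) (u(y) = y*((y + 4*√2*√y) + 0) = y*(y + 4*√2*√y))
S(w) = 1
S(-11)*(k + u(q(1, 2))) = 1*(-87 - 8*(-8 + 4*√2*√(-8))) = 1*(-87 - 8*(-8 + 4*√2*(2*I*√2))) = 1*(-87 - 8*(-8 + 16*I)) = 1*(-87 + (64 - 128*I)) = 1*(-23 - 128*I) = -23 - 128*I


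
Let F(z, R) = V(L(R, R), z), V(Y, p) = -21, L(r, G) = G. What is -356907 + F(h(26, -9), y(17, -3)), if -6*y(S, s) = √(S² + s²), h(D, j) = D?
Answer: -356928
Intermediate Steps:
y(S, s) = -√(S² + s²)/6
F(z, R) = -21
-356907 + F(h(26, -9), y(17, -3)) = -356907 - 21 = -356928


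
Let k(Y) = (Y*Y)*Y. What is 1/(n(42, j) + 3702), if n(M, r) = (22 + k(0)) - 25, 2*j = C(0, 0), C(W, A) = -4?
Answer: 1/3699 ≈ 0.00027034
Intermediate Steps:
j = -2 (j = (½)*(-4) = -2)
k(Y) = Y³ (k(Y) = Y²*Y = Y³)
n(M, r) = -3 (n(M, r) = (22 + 0³) - 25 = (22 + 0) - 25 = 22 - 25 = -3)
1/(n(42, j) + 3702) = 1/(-3 + 3702) = 1/3699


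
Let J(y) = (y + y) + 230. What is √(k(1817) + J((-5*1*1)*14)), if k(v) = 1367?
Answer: √1457 ≈ 38.171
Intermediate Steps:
J(y) = 230 + 2*y (J(y) = 2*y + 230 = 230 + 2*y)
√(k(1817) + J((-5*1*1)*14)) = √(1367 + (230 + 2*((-5*1*1)*14))) = √(1367 + (230 + 2*(-5*1*14))) = √(1367 + (230 + 2*(-5*14))) = √(1367 + (230 + 2*(-70))) = √(1367 + (230 - 140)) = √(1367 + 90) = √1457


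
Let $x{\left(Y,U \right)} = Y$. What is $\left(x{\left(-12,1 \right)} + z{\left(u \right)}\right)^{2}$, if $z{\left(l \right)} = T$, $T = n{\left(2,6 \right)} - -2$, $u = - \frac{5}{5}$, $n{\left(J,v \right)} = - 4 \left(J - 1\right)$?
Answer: $196$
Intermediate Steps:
$n{\left(J,v \right)} = 4 - 4 J$ ($n{\left(J,v \right)} = - 4 \left(-1 + J\right) = 4 - 4 J$)
$u = -1$ ($u = \left(-5\right) \frac{1}{5} = -1$)
$T = -2$ ($T = \left(4 - 8\right) - -2 = \left(4 - 8\right) + 2 = -4 + 2 = -2$)
$z{\left(l \right)} = -2$
$\left(x{\left(-12,1 \right)} + z{\left(u \right)}\right)^{2} = \left(-12 - 2\right)^{2} = \left(-14\right)^{2} = 196$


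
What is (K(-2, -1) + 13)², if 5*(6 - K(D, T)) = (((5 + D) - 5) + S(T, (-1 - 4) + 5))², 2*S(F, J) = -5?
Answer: 89401/400 ≈ 223.50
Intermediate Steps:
S(F, J) = -5/2 (S(F, J) = (½)*(-5) = -5/2)
K(D, T) = 6 - (-5/2 + D)²/5 (K(D, T) = 6 - (((5 + D) - 5) - 5/2)²/5 = 6 - (D - 5/2)²/5 = 6 - (-5/2 + D)²/5)
(K(-2, -1) + 13)² = ((6 - (-5 + 2*(-2))²/20) + 13)² = ((6 - (-5 - 4)²/20) + 13)² = ((6 - 1/20*(-9)²) + 13)² = ((6 - 1/20*81) + 13)² = ((6 - 81/20) + 13)² = (39/20 + 13)² = (299/20)² = 89401/400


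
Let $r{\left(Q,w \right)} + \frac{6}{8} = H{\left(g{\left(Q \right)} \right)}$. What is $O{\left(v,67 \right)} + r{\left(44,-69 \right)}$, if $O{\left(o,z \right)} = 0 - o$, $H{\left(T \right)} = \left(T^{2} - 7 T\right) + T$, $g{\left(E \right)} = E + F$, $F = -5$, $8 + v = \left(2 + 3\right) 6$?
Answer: $\frac{5057}{4} \approx 1264.3$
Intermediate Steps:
$v = 22$ ($v = -8 + \left(2 + 3\right) 6 = -8 + 5 \cdot 6 = -8 + 30 = 22$)
$g{\left(E \right)} = -5 + E$ ($g{\left(E \right)} = E - 5 = -5 + E$)
$H{\left(T \right)} = T^{2} - 6 T$
$r{\left(Q,w \right)} = - \frac{3}{4} + \left(-11 + Q\right) \left(-5 + Q\right)$ ($r{\left(Q,w \right)} = - \frac{3}{4} + \left(-5 + Q\right) \left(-6 + \left(-5 + Q\right)\right) = - \frac{3}{4} + \left(-5 + Q\right) \left(-11 + Q\right) = - \frac{3}{4} + \left(-11 + Q\right) \left(-5 + Q\right)$)
$O{\left(o,z \right)} = - o$
$O{\left(v,67 \right)} + r{\left(44,-69 \right)} = \left(-1\right) 22 + \left(\frac{217}{4} + 44^{2} - 704\right) = -22 + \left(\frac{217}{4} + 1936 - 704\right) = -22 + \frac{5145}{4} = \frac{5057}{4}$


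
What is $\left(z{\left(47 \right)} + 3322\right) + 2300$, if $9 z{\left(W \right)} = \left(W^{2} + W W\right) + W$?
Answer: $\frac{55063}{9} \approx 6118.1$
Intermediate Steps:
$z{\left(W \right)} = \frac{W}{9} + \frac{2 W^{2}}{9}$ ($z{\left(W \right)} = \frac{\left(W^{2} + W W\right) + W}{9} = \frac{\left(W^{2} + W^{2}\right) + W}{9} = \frac{2 W^{2} + W}{9} = \frac{W + 2 W^{2}}{9} = \frac{W}{9} + \frac{2 W^{2}}{9}$)
$\left(z{\left(47 \right)} + 3322\right) + 2300 = \left(\frac{1}{9} \cdot 47 \left(1 + 2 \cdot 47\right) + 3322\right) + 2300 = \left(\frac{1}{9} \cdot 47 \left(1 + 94\right) + 3322\right) + 2300 = \left(\frac{1}{9} \cdot 47 \cdot 95 + 3322\right) + 2300 = \left(\frac{4465}{9} + 3322\right) + 2300 = \frac{34363}{9} + 2300 = \frac{55063}{9}$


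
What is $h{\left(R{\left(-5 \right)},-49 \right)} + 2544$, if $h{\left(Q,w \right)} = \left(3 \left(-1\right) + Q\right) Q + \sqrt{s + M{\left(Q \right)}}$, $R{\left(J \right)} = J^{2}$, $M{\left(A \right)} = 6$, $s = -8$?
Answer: $3094 + i \sqrt{2} \approx 3094.0 + 1.4142 i$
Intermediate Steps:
$h{\left(Q,w \right)} = i \sqrt{2} + Q \left(-3 + Q\right)$ ($h{\left(Q,w \right)} = \left(3 \left(-1\right) + Q\right) Q + \sqrt{-8 + 6} = \left(-3 + Q\right) Q + \sqrt{-2} = Q \left(-3 + Q\right) + i \sqrt{2} = i \sqrt{2} + Q \left(-3 + Q\right)$)
$h{\left(R{\left(-5 \right)},-49 \right)} + 2544 = \left(\left(\left(-5\right)^{2}\right)^{2} - 3 \left(-5\right)^{2} + i \sqrt{2}\right) + 2544 = \left(25^{2} - 75 + i \sqrt{2}\right) + 2544 = \left(625 - 75 + i \sqrt{2}\right) + 2544 = \left(550 + i \sqrt{2}\right) + 2544 = 3094 + i \sqrt{2}$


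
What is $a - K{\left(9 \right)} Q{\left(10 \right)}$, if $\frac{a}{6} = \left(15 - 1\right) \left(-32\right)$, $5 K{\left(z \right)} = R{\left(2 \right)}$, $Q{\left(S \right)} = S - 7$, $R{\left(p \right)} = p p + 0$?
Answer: $- \frac{13452}{5} \approx -2690.4$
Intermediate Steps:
$R{\left(p \right)} = p^{2}$ ($R{\left(p \right)} = p^{2} + 0 = p^{2}$)
$Q{\left(S \right)} = -7 + S$ ($Q{\left(S \right)} = S - 7 = -7 + S$)
$K{\left(z \right)} = \frac{4}{5}$ ($K{\left(z \right)} = \frac{2^{2}}{5} = \frac{1}{5} \cdot 4 = \frac{4}{5}$)
$a = -2688$ ($a = 6 \left(15 - 1\right) \left(-32\right) = 6 \cdot 14 \left(-32\right) = 6 \left(-448\right) = -2688$)
$a - K{\left(9 \right)} Q{\left(10 \right)} = -2688 - \frac{4 \left(-7 + 10\right)}{5} = -2688 - \frac{4}{5} \cdot 3 = -2688 - \frac{12}{5} = - \frac{13452}{5}$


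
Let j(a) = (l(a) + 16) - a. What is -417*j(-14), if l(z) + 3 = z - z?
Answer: -11259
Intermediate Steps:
l(z) = -3 (l(z) = -3 + (z - z) = -3 + 0 = -3)
j(a) = 13 - a (j(a) = (-3 + 16) - a = 13 - a)
-417*j(-14) = -417*(13 - 1*(-14)) = -417*(13 + 14) = -417*27 = -11259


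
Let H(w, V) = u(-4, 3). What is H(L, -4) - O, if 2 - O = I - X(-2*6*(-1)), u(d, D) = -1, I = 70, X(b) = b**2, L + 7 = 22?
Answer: -77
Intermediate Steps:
L = 15 (L = -7 + 22 = 15)
H(w, V) = -1
O = 76 (O = 2 - (70 - (-2*6*(-1))**2) = 2 - (70 - (-12*(-1))**2) = 2 - (70 - 1*12**2) = 2 - (70 - 1*144) = 2 - (70 - 144) = 2 - 1*(-74) = 2 + 74 = 76)
H(L, -4) - O = -1 - 1*76 = -1 - 76 = -77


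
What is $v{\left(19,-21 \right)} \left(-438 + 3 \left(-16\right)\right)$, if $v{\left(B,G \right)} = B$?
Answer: $-9234$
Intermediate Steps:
$v{\left(19,-21 \right)} \left(-438 + 3 \left(-16\right)\right) = 19 \left(-438 + 3 \left(-16\right)\right) = 19 \left(-438 - 48\right) = 19 \left(-486\right) = -9234$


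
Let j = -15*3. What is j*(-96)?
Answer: 4320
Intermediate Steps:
j = -45
j*(-96) = -45*(-96) = 4320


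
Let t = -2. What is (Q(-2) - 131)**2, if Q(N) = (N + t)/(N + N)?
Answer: 16900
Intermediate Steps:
Q(N) = (-2 + N)/(2*N) (Q(N) = (N - 2)/(N + N) = (-2 + N)/((2*N)) = (-2 + N)*(1/(2*N)) = (-2 + N)/(2*N))
(Q(-2) - 131)**2 = ((1/2)*(-2 - 2)/(-2) - 131)**2 = ((1/2)*(-1/2)*(-4) - 131)**2 = (1 - 131)**2 = (-130)**2 = 16900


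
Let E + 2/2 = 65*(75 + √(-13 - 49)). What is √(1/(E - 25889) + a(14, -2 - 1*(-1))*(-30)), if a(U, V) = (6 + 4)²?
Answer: √5*√((63045001 - 195000*I*√62)/(-4203 + 13*I*√62))/5 ≈ 1.0573e-8 - 54.772*I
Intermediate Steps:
a(U, V) = 100 (a(U, V) = 10² = 100)
E = 4874 + 65*I*√62 (E = -1 + 65*(75 + √(-13 - 49)) = -1 + 65*(75 + √(-62)) = -1 + 65*(75 + I*√62) = -1 + (4875 + 65*I*√62) = 4874 + 65*I*√62 ≈ 4874.0 + 511.81*I)
√(1/(E - 25889) + a(14, -2 - 1*(-1))*(-30)) = √(1/((4874 + 65*I*√62) - 25889) + 100*(-30)) = √(1/(-21015 + 65*I*√62) - 3000) = √(-3000 + 1/(-21015 + 65*I*√62))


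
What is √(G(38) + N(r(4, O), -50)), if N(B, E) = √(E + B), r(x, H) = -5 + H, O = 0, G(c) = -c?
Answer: √(-38 + I*√55) ≈ 0.59872 + 6.1934*I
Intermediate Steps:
N(B, E) = √(B + E)
√(G(38) + N(r(4, O), -50)) = √(-1*38 + √((-5 + 0) - 50)) = √(-38 + √(-5 - 50)) = √(-38 + √(-55)) = √(-38 + I*√55)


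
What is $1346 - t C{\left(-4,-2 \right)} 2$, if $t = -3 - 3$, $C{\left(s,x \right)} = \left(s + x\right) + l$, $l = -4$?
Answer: $1226$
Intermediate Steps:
$C{\left(s,x \right)} = -4 + s + x$ ($C{\left(s,x \right)} = \left(s + x\right) - 4 = -4 + s + x$)
$t = -6$ ($t = -3 - 3 = -6$)
$1346 - t C{\left(-4,-2 \right)} 2 = 1346 - - 6 \left(-4 - 4 - 2\right) 2 = 1346 - \left(-6\right) \left(-10\right) 2 = 1346 - 60 \cdot 2 = 1346 - 120 = 1226$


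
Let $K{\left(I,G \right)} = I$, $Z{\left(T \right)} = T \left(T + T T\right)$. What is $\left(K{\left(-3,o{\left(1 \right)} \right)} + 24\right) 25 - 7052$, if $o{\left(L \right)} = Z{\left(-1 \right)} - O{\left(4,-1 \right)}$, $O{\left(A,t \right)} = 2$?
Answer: $-6527$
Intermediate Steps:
$Z{\left(T \right)} = T \left(T + T^{2}\right)$
$o{\left(L \right)} = -2$ ($o{\left(L \right)} = \left(-1\right)^{2} \left(1 - 1\right) - 2 = 1 \cdot 0 - 2 = 0 - 2 = -2$)
$\left(K{\left(-3,o{\left(1 \right)} \right)} + 24\right) 25 - 7052 = \left(-3 + 24\right) 25 - 7052 = 21 \cdot 25 - 7052 = 525 - 7052 = -6527$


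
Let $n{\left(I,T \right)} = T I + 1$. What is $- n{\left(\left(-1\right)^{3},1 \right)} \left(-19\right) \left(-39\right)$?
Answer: $0$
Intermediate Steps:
$n{\left(I,T \right)} = 1 + I T$ ($n{\left(I,T \right)} = I T + 1 = 1 + I T$)
$- n{\left(\left(-1\right)^{3},1 \right)} \left(-19\right) \left(-39\right) = - \left(1 + \left(-1\right)^{3} \cdot 1\right) \left(-19\right) \left(-39\right) = - \left(1 - 1\right) \left(-19\right) \left(-39\right) = - 0 \left(-19\right) \left(-39\right) = - 0 \left(-39\right) = \left(-1\right) 0 = 0$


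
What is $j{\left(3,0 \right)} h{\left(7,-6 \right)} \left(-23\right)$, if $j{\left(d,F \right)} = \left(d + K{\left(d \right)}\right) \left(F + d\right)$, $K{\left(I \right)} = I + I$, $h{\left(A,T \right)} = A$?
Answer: $-4347$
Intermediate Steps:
$K{\left(I \right)} = 2 I$
$j{\left(d,F \right)} = 3 d \left(F + d\right)$ ($j{\left(d,F \right)} = \left(d + 2 d\right) \left(F + d\right) = 3 d \left(F + d\right)$)
$j{\left(3,0 \right)} h{\left(7,-6 \right)} \left(-23\right) = 3 \cdot 3 \left(0 + 3\right) 7 \left(-23\right) = 3 \cdot 3 \cdot 3 \cdot 7 \left(-23\right) = 27 \cdot 7 \left(-23\right) = 189 \left(-23\right) = -4347$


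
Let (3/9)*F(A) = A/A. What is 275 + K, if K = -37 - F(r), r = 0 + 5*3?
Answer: 235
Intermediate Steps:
r = 15 (r = 0 + 15 = 15)
F(A) = 3 (F(A) = 3*(A/A) = 3*1 = 3)
K = -40 (K = -37 - 1*3 = -37 - 3 = -40)
275 + K = 275 - 40 = 235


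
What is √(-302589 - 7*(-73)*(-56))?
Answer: I*√331205 ≈ 575.5*I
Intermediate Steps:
√(-302589 - 7*(-73)*(-56)) = √(-302589 + 511*(-56)) = √(-302589 - 28616) = √(-331205) = I*√331205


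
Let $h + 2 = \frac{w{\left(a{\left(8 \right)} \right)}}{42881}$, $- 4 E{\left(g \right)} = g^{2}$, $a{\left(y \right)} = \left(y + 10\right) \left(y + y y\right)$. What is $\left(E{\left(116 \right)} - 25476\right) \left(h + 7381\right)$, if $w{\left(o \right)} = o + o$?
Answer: $- \frac{9125595800440}{42881} \approx -2.1281 \cdot 10^{8}$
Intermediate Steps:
$a{\left(y \right)} = \left(10 + y\right) \left(y + y^{2}\right)$
$w{\left(o \right)} = 2 o$
$E{\left(g \right)} = - \frac{g^{2}}{4}$
$h = - \frac{83170}{42881}$ ($h = -2 + \frac{2 \cdot 8 \left(10 + 8^{2} + 11 \cdot 8\right)}{42881} = -2 + 2 \cdot 8 \left(10 + 64 + 88\right) \frac{1}{42881} = -2 + 2 \cdot 8 \cdot 162 \cdot \frac{1}{42881} = -2 + 2 \cdot 1296 \cdot \frac{1}{42881} = -2 + 2592 \cdot \frac{1}{42881} = -2 + \frac{2592}{42881} = - \frac{83170}{42881} \approx -1.9396$)
$\left(E{\left(116 \right)} - 25476\right) \left(h + 7381\right) = \left(- \frac{116^{2}}{4} - 25476\right) \left(- \frac{83170}{42881} + 7381\right) = \left(\left(- \frac{1}{4}\right) 13456 - 25476\right) \frac{316421491}{42881} = \left(-3364 - 25476\right) \frac{316421491}{42881} = \left(-28840\right) \frac{316421491}{42881} = - \frac{9125595800440}{42881}$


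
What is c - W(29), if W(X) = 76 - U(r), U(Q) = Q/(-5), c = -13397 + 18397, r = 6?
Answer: 24614/5 ≈ 4922.8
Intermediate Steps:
c = 5000
U(Q) = -Q/5 (U(Q) = Q*(-⅕) = -Q/5)
W(X) = 386/5 (W(X) = 76 - (-1)*6/5 = 76 - 1*(-6/5) = 76 + 6/5 = 386/5)
c - W(29) = 5000 - 1*386/5 = 5000 - 386/5 = 24614/5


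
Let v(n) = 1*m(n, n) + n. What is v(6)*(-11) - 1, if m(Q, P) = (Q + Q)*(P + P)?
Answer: -1651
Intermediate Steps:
m(Q, P) = 4*P*Q (m(Q, P) = (2*Q)*(2*P) = 4*P*Q)
v(n) = n + 4*n² (v(n) = 1*(4*n*n) + n = 1*(4*n²) + n = 4*n² + n = n + 4*n²)
v(6)*(-11) - 1 = (6*(1 + 4*6))*(-11) - 1 = (6*(1 + 24))*(-11) - 1 = (6*25)*(-11) - 1 = 150*(-11) - 1 = -1650 - 1 = -1651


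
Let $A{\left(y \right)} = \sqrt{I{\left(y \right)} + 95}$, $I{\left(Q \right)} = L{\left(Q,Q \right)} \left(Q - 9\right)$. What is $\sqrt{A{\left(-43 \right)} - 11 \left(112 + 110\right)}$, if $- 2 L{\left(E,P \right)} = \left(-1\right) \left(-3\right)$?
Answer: $\sqrt{-2442 + \sqrt{173}} \approx 49.283 i$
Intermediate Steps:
$L{\left(E,P \right)} = - \frac{3}{2}$ ($L{\left(E,P \right)} = - \frac{\left(-1\right) \left(-3\right)}{2} = \left(- \frac{1}{2}\right) 3 = - \frac{3}{2}$)
$I{\left(Q \right)} = \frac{27}{2} - \frac{3 Q}{2}$ ($I{\left(Q \right)} = - \frac{3 \left(Q - 9\right)}{2} = - \frac{3 \left(-9 + Q\right)}{2} = \frac{27}{2} - \frac{3 Q}{2}$)
$A{\left(y \right)} = \sqrt{\frac{217}{2} - \frac{3 y}{2}}$ ($A{\left(y \right)} = \sqrt{\left(\frac{27}{2} - \frac{3 y}{2}\right) + 95} = \sqrt{\frac{217}{2} - \frac{3 y}{2}}$)
$\sqrt{A{\left(-43 \right)} - 11 \left(112 + 110\right)} = \sqrt{\frac{\sqrt{434 - -258}}{2} - 11 \left(112 + 110\right)} = \sqrt{\frac{\sqrt{434 + 258}}{2} - 2442} = \sqrt{\frac{\sqrt{692}}{2} - 2442} = \sqrt{\frac{2 \sqrt{173}}{2} - 2442} = \sqrt{\sqrt{173} - 2442} = \sqrt{-2442 + \sqrt{173}}$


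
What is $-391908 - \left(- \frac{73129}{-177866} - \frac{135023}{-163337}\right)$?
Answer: $- \frac{11385785913642927}{29052098842} \approx -3.9191 \cdot 10^{5}$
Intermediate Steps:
$-391908 - \left(- \frac{73129}{-177866} - \frac{135023}{-163337}\right) = -391908 - \left(\left(-73129\right) \left(- \frac{1}{177866}\right) - - \frac{135023}{163337}\right) = -391908 - \left(\frac{73129}{177866} + \frac{135023}{163337}\right) = -391908 - \frac{35960672391}{29052098842} = - \frac{11385785913642927}{29052098842}$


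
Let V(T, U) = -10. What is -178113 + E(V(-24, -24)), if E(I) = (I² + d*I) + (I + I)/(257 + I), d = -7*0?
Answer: -43969231/247 ≈ -1.7801e+5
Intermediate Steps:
d = 0
E(I) = I² + 2*I/(257 + I) (E(I) = (I² + 0*I) + (I + I)/(257 + I) = (I² + 0) + (2*I)/(257 + I) = I² + 2*I/(257 + I))
-178113 + E(V(-24, -24)) = -178113 - 10*(2 + (-10)² + 257*(-10))/(257 - 10) = -178113 - 10*(2 + 100 - 2570)/247 = -178113 - 10*1/247*(-2468) = -178113 + 24680/247 = -43969231/247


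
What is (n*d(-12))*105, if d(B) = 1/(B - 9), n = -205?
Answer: 1025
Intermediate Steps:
d(B) = 1/(-9 + B)
(n*d(-12))*105 = -205/(-9 - 12)*105 = -205/(-21)*105 = -205*(-1/21)*105 = (205/21)*105 = 1025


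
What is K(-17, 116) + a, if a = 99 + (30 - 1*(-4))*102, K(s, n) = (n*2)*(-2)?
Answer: 3103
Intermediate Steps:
K(s, n) = -4*n (K(s, n) = (2*n)*(-2) = -4*n)
a = 3567 (a = 99 + (30 + 4)*102 = 99 + 34*102 = 99 + 3468 = 3567)
K(-17, 116) + a = -4*116 + 3567 = -464 + 3567 = 3103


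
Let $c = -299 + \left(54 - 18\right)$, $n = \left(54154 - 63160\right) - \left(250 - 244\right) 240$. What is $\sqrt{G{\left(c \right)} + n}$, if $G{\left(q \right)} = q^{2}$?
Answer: $\sqrt{58723} \approx 242.33$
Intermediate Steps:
$n = -10446$ ($n = -9006 - 6 \cdot 240 = -9006 - 1440 = -10446$)
$c = -263$ ($c = -299 + 36 = -263$)
$\sqrt{G{\left(c \right)} + n} = \sqrt{\left(-263\right)^{2} - 10446} = \sqrt{69169 - 10446} = \sqrt{58723}$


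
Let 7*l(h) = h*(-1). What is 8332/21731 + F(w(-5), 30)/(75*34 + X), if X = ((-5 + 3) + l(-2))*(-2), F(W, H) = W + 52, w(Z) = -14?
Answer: 77353307/194209947 ≈ 0.39830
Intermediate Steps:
l(h) = -h/7 (l(h) = (h*(-1))/7 = (-h)/7 = -h/7)
F(W, H) = 52 + W
X = 24/7 (X = ((-5 + 3) - ⅐*(-2))*(-2) = (-2 + 2/7)*(-2) = -12/7*(-2) = 24/7 ≈ 3.4286)
8332/21731 + F(w(-5), 30)/(75*34 + X) = 8332/21731 + (52 - 14)/(75*34 + 24/7) = 8332*(1/21731) + 38/(2550 + 24/7) = 8332/21731 + 38/(17874/7) = 8332/21731 + 38*(7/17874) = 8332/21731 + 133/8937 = 77353307/194209947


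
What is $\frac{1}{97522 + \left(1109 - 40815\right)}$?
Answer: $\frac{1}{57816} \approx 1.7296 \cdot 10^{-5}$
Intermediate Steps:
$\frac{1}{97522 + \left(1109 - 40815\right)} = \frac{1}{97522 - 39706} = \frac{1}{57816}$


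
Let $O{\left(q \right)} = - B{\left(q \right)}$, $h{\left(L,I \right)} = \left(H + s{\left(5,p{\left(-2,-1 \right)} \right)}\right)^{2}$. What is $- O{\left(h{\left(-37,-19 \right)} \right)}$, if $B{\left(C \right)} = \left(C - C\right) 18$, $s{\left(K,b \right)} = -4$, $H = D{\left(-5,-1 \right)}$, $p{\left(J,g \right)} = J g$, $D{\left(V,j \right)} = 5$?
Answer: $0$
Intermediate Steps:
$H = 5$
$h{\left(L,I \right)} = 1$ ($h{\left(L,I \right)} = \left(5 - 4\right)^{2} = 1^{2} = 1$)
$B{\left(C \right)} = 0$ ($B{\left(C \right)} = 0 \cdot 18 = 0$)
$O{\left(q \right)} = 0$ ($O{\left(q \right)} = \left(-1\right) 0 = 0$)
$- O{\left(h{\left(-37,-19 \right)} \right)} = \left(-1\right) 0 = 0$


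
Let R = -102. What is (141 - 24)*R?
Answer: -11934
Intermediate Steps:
(141 - 24)*R = (141 - 24)*(-102) = 117*(-102) = -11934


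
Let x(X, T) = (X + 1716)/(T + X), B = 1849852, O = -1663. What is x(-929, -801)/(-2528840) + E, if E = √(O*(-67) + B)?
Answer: 787/4374893200 + √1961273 ≈ 1400.5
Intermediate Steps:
x(X, T) = (1716 + X)/(T + X)
E = √1961273 (E = √(-1663*(-67) + 1849852) = √(111421 + 1849852) = √1961273 ≈ 1400.5)
x(-929, -801)/(-2528840) + E = ((1716 - 929)/(-801 - 929))/(-2528840) + √1961273 = (787/(-1730))*(-1/2528840) + √1961273 = -1/1730*787*(-1/2528840) + √1961273 = -787/1730*(-1/2528840) + √1961273 = 787/4374893200 + √1961273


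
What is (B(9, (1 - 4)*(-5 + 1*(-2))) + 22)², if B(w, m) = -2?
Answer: 400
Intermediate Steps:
(B(9, (1 - 4)*(-5 + 1*(-2))) + 22)² = (-2 + 22)² = 20² = 400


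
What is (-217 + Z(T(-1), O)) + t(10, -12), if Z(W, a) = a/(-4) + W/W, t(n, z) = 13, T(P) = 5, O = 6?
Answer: -409/2 ≈ -204.50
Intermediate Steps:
Z(W, a) = 1 - a/4 (Z(W, a) = a*(-¼) + 1 = -a/4 + 1 = 1 - a/4)
(-217 + Z(T(-1), O)) + t(10, -12) = (-217 + (1 - ¼*6)) + 13 = (-217 + (1 - 3/2)) + 13 = (-217 - ½) + 13 = -435/2 + 13 = -409/2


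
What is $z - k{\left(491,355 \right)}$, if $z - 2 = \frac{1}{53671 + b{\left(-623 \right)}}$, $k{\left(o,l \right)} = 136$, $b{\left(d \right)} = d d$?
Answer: $- \frac{59201199}{441800} \approx -134.0$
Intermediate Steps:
$b{\left(d \right)} = d^{2}$
$z = \frac{883601}{441800}$ ($z = 2 + \frac{1}{53671 + \left(-623\right)^{2}} = 2 + \frac{1}{53671 + 388129} = 2 + \frac{1}{441800} = \frac{883601}{441800} \approx 2.0$)
$z - k{\left(491,355 \right)} = \frac{883601}{441800} - 136 = - \frac{59201199}{441800}$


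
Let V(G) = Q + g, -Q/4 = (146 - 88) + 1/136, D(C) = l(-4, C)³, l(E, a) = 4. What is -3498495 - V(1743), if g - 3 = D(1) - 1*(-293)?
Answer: -118953181/34 ≈ -3.4986e+6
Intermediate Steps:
D(C) = 64 (D(C) = 4³ = 64)
Q = -7889/34 (Q = -4*((146 - 88) + 1/136) = -4*(58 + 1/136) = -4*7889/136 = -7889/34 ≈ -232.03)
g = 360 (g = 3 + (64 - 1*(-293)) = 3 + (64 + 293) = 3 + 357 = 360)
V(G) = 4351/34 (V(G) = -7889/34 + 360 = 4351/34)
-3498495 - V(1743) = -3498495 - 1*4351/34 = -3498495 - 4351/34 = -118953181/34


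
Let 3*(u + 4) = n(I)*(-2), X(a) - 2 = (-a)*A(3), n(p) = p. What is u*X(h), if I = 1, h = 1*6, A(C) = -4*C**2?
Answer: -3052/3 ≈ -1017.3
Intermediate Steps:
h = 6
X(a) = 2 + 36*a (X(a) = 2 + (-a)*(-4*3**2) = 2 + (-a)*(-4*9) = 2 - a*(-36) = 2 + 36*a)
u = -14/3 (u = -4 + (1*(-2))/3 = -4 + (1/3)*(-2) = -4 - 2/3 = -14/3 ≈ -4.6667)
u*X(h) = -14*(2 + 36*6)/3 = -14*(2 + 216)/3 = -14/3*218 = -3052/3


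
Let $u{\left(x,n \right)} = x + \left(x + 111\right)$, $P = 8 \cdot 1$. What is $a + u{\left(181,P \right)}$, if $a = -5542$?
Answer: $-5069$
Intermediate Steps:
$P = 8$
$u{\left(x,n \right)} = 111 + 2 x$ ($u{\left(x,n \right)} = x + \left(111 + x\right) = 111 + 2 x$)
$a + u{\left(181,P \right)} = -5542 + \left(111 + 2 \cdot 181\right) = -5542 + \left(111 + 362\right) = -5542 + 473 = -5069$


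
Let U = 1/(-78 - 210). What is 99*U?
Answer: -11/32 ≈ -0.34375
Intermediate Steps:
U = -1/288 (U = 1/(-288) = -1/288 ≈ -0.0034722)
99*U = 99*(-1/288) = -11/32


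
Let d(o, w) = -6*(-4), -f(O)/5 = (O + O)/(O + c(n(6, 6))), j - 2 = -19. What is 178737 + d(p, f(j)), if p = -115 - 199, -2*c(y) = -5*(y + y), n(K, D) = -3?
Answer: 178761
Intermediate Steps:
c(y) = 5*y (c(y) = -(-5)*(y + y)/2 = -(-5)*2*y/2 = -(-5)*y = 5*y)
j = -17 (j = 2 - 19 = -17)
p = -314
f(O) = -10*O/(-15 + O) (f(O) = -5*(O + O)/(O + 5*(-3)) = -5*2*O/(O - 15) = -5*2*O/(-15 + O) = -10*O/(-15 + O))
d(o, w) = 24
178737 + d(p, f(j)) = 178737 + 24 = 178761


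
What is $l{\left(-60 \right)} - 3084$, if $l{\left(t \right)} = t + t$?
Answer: $-3204$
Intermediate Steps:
$l{\left(t \right)} = 2 t$
$l{\left(-60 \right)} - 3084 = 2 \left(-60\right) - 3084 = -120 - 3084 = -3204$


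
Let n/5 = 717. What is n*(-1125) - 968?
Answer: -4034093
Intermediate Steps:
n = 3585 (n = 5*717 = 3585)
n*(-1125) - 968 = 3585*(-1125) - 968 = -4033125 - 968 = -4034093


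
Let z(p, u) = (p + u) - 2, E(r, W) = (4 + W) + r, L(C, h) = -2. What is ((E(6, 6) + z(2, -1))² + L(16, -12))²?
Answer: 49729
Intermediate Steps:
E(r, W) = 4 + W + r
z(p, u) = -2 + p + u
((E(6, 6) + z(2, -1))² + L(16, -12))² = (((4 + 6 + 6) + (-2 + 2 - 1))² - 2)² = ((16 - 1)² - 2)² = (15² - 2)² = (225 - 2)² = 223² = 49729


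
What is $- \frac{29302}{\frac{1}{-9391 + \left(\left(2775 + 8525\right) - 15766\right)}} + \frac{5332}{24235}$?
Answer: $\frac{9840326427622}{24235} \approx 4.0604 \cdot 10^{8}$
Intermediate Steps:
$- \frac{29302}{\frac{1}{-9391 + \left(\left(2775 + 8525\right) - 15766\right)}} + \frac{5332}{24235} = - \frac{29302}{\frac{1}{-9391 + \left(11300 - 15766\right)}} + 5332 \cdot \frac{1}{24235} = - \frac{29302}{\frac{1}{-9391 - 4466}} + \frac{5332}{24235} = - \frac{29302}{\frac{1}{-13857}} + \frac{5332}{24235} = - \frac{29302}{- \frac{1}{13857}} + \frac{5332}{24235} = \left(-29302\right) \left(-13857\right) + \frac{5332}{24235} = 406037814 + \frac{5332}{24235} = \frac{9840326427622}{24235}$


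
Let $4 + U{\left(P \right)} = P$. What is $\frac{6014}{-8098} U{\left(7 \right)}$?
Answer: $- \frac{9021}{4049} \approx -2.228$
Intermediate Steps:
$U{\left(P \right)} = -4 + P$
$\frac{6014}{-8098} U{\left(7 \right)} = \frac{6014}{-8098} \left(-4 + 7\right) = 6014 \left(- \frac{1}{8098}\right) 3 = \left(- \frac{3007}{4049}\right) 3 = - \frac{9021}{4049}$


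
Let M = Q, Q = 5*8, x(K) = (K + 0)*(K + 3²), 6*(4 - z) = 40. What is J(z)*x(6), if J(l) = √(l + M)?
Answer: 120*√21 ≈ 549.91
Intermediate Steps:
z = -8/3 (z = 4 - ⅙*40 = 4 - 20/3 = -8/3 ≈ -2.6667)
x(K) = K*(9 + K) (x(K) = K*(K + 9) = K*(9 + K))
Q = 40
M = 40
J(l) = √(40 + l) (J(l) = √(l + 40) = √(40 + l))
J(z)*x(6) = √(40 - 8/3)*(6*(9 + 6)) = √(112/3)*(6*15) = (4*√21/3)*90 = 120*√21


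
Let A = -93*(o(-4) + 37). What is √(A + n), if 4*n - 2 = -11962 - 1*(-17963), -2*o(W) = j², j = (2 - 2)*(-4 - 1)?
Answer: I*√7761/2 ≈ 44.048*I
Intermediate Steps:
j = 0 (j = 0*(-5) = 0)
o(W) = 0 (o(W) = -½*0² = -½*0 = 0)
A = -3441 (A = -93*(0 + 37) = -93*37 = -3441)
n = 6003/4 (n = ½ + (-11962 - 1*(-17963))/4 = ½ + (-11962 + 17963)/4 = ½ + (¼)*6001 = ½ + 6001/4 = 6003/4 ≈ 1500.8)
√(A + n) = √(-3441 + 6003/4) = √(-7761/4) = I*√7761/2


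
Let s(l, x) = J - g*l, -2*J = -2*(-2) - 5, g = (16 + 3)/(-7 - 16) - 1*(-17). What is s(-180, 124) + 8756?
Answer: 536719/46 ≈ 11668.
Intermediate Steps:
g = 372/23 (g = 19/(-23) + 17 = 19*(-1/23) + 17 = -19/23 + 17 = 372/23 ≈ 16.174)
J = 1/2 (J = -(-2*(-2) - 5)/2 = -(4 - 5)/2 = -1/2*(-1) = 1/2 ≈ 0.50000)
s(l, x) = 1/2 - 372*l/23
s(-180, 124) + 8756 = (1/2 - 372/23*(-180)) + 8756 = (1/2 + 66960/23) + 8756 = 133943/46 + 8756 = 536719/46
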